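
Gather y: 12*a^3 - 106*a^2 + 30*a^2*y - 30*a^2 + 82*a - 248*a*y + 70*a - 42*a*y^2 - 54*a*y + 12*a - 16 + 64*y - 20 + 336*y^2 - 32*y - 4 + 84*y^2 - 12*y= 12*a^3 - 136*a^2 + 164*a + y^2*(420 - 42*a) + y*(30*a^2 - 302*a + 20) - 40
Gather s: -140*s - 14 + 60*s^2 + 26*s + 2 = 60*s^2 - 114*s - 12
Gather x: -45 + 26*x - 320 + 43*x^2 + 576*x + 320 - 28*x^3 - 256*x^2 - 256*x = -28*x^3 - 213*x^2 + 346*x - 45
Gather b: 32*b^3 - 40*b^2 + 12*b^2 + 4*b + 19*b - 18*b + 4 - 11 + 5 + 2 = 32*b^3 - 28*b^2 + 5*b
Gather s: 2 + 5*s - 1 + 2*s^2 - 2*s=2*s^2 + 3*s + 1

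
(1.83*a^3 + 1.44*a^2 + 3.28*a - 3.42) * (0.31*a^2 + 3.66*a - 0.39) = 0.5673*a^5 + 7.1442*a^4 + 5.5735*a^3 + 10.383*a^2 - 13.7964*a + 1.3338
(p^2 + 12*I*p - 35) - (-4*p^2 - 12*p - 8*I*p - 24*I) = 5*p^2 + 12*p + 20*I*p - 35 + 24*I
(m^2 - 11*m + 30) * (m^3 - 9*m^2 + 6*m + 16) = m^5 - 20*m^4 + 135*m^3 - 320*m^2 + 4*m + 480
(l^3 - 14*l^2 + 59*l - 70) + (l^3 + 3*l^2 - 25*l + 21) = 2*l^3 - 11*l^2 + 34*l - 49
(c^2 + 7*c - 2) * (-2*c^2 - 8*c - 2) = -2*c^4 - 22*c^3 - 54*c^2 + 2*c + 4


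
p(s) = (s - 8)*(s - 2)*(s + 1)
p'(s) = (s - 8)*(s - 2) + (s - 8)*(s + 1) + (s - 2)*(s + 1) = 3*s^2 - 18*s + 6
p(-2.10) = -45.55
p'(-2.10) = 57.03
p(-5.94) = -546.78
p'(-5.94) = 218.77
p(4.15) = -42.63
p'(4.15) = -17.03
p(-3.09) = -117.98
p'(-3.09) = 90.26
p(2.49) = -9.42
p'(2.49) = -20.22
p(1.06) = 13.44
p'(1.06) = -9.71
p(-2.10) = -45.55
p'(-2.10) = 57.03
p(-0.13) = 15.07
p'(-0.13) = 8.39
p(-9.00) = -1496.00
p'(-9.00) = 411.00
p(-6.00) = -560.00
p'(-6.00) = 222.00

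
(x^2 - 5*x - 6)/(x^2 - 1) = (x - 6)/(x - 1)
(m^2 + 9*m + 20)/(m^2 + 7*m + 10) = (m + 4)/(m + 2)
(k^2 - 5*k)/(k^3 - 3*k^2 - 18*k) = (5 - k)/(-k^2 + 3*k + 18)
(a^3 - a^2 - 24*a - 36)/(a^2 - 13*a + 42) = (a^2 + 5*a + 6)/(a - 7)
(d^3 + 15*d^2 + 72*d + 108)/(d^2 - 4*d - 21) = (d^2 + 12*d + 36)/(d - 7)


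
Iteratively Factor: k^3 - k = (k + 1)*(k^2 - k) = k*(k + 1)*(k - 1)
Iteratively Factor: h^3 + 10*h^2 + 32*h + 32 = (h + 4)*(h^2 + 6*h + 8) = (h + 4)^2*(h + 2)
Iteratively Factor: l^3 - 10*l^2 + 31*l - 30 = (l - 2)*(l^2 - 8*l + 15) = (l - 3)*(l - 2)*(l - 5)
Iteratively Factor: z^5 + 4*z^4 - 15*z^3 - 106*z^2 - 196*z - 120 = (z + 3)*(z^4 + z^3 - 18*z^2 - 52*z - 40) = (z - 5)*(z + 3)*(z^3 + 6*z^2 + 12*z + 8) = (z - 5)*(z + 2)*(z + 3)*(z^2 + 4*z + 4) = (z - 5)*(z + 2)^2*(z + 3)*(z + 2)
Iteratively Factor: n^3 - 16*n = (n + 4)*(n^2 - 4*n) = n*(n + 4)*(n - 4)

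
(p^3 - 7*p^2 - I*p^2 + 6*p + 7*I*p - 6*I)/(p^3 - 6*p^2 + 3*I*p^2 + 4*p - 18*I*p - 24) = (p - 1)/(p + 4*I)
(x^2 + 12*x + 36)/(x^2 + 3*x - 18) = (x + 6)/(x - 3)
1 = 1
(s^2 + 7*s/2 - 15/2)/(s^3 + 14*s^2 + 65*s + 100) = (s - 3/2)/(s^2 + 9*s + 20)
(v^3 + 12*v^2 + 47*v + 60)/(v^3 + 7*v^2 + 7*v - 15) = (v + 4)/(v - 1)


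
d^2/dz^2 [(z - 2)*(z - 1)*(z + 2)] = 6*z - 2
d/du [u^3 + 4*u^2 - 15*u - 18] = 3*u^2 + 8*u - 15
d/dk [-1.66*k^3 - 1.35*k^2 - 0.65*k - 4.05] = -4.98*k^2 - 2.7*k - 0.65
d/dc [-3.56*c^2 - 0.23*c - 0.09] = -7.12*c - 0.23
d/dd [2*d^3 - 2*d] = 6*d^2 - 2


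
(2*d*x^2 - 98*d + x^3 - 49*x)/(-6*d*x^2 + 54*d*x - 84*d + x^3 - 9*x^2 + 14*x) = (2*d*x + 14*d + x^2 + 7*x)/(-6*d*x + 12*d + x^2 - 2*x)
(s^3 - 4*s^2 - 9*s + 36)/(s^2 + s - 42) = (s^3 - 4*s^2 - 9*s + 36)/(s^2 + s - 42)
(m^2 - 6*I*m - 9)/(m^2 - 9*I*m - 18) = (m - 3*I)/(m - 6*I)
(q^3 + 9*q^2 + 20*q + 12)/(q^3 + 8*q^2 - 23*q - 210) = (q^2 + 3*q + 2)/(q^2 + 2*q - 35)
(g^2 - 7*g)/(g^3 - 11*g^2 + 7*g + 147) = g/(g^2 - 4*g - 21)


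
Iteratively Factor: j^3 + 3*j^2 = (j)*(j^2 + 3*j) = j*(j + 3)*(j)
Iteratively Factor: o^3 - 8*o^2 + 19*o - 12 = (o - 4)*(o^2 - 4*o + 3) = (o - 4)*(o - 3)*(o - 1)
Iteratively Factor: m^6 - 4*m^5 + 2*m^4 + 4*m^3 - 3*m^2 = (m - 1)*(m^5 - 3*m^4 - m^3 + 3*m^2) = m*(m - 1)*(m^4 - 3*m^3 - m^2 + 3*m) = m*(m - 1)^2*(m^3 - 2*m^2 - 3*m) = m^2*(m - 1)^2*(m^2 - 2*m - 3) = m^2*(m - 3)*(m - 1)^2*(m + 1)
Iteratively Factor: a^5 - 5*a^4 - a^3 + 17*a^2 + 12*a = (a + 1)*(a^4 - 6*a^3 + 5*a^2 + 12*a) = (a + 1)^2*(a^3 - 7*a^2 + 12*a) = (a - 4)*(a + 1)^2*(a^2 - 3*a) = (a - 4)*(a - 3)*(a + 1)^2*(a)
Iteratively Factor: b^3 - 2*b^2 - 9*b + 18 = (b + 3)*(b^2 - 5*b + 6) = (b - 2)*(b + 3)*(b - 3)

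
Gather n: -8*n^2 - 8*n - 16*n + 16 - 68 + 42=-8*n^2 - 24*n - 10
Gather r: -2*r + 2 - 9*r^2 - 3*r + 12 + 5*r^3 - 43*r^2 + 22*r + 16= 5*r^3 - 52*r^2 + 17*r + 30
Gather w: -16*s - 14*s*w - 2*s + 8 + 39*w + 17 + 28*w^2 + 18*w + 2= -18*s + 28*w^2 + w*(57 - 14*s) + 27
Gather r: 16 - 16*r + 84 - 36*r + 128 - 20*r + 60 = 288 - 72*r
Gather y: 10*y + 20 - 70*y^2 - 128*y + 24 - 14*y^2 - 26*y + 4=-84*y^2 - 144*y + 48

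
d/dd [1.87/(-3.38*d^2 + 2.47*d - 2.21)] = (12.6412*d - 4.6189)/(3.38*d^2 - 2.47*d + 2.21)^2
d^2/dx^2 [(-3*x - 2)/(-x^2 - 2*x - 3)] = 2*(4*(x + 1)^2*(3*x + 2) - (9*x + 8)*(x^2 + 2*x + 3))/(x^2 + 2*x + 3)^3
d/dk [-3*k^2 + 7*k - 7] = 7 - 6*k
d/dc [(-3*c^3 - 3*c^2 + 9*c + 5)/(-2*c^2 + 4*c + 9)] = (6*c^4 - 24*c^3 - 75*c^2 - 34*c + 61)/(4*c^4 - 16*c^3 - 20*c^2 + 72*c + 81)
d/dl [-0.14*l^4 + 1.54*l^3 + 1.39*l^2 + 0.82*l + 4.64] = -0.56*l^3 + 4.62*l^2 + 2.78*l + 0.82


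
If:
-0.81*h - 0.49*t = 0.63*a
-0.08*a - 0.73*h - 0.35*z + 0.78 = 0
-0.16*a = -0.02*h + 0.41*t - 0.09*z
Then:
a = 0.841279153642703*z - 2.56486655446021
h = 1.34957441692715 - 0.571647030536187*z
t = 1.06675643183458 - 0.136677085837942*z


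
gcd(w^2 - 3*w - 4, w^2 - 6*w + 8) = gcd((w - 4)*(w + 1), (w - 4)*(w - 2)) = w - 4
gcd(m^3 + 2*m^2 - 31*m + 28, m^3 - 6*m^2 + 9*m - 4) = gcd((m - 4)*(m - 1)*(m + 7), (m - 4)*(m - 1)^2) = m^2 - 5*m + 4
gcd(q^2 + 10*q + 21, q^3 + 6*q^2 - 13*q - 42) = q + 7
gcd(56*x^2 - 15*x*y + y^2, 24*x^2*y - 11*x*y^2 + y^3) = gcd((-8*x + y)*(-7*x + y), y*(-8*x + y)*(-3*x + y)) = 8*x - y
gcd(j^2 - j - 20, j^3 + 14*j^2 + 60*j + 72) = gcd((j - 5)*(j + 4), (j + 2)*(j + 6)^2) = 1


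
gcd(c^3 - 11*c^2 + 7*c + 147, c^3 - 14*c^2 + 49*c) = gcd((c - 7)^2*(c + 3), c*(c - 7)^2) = c^2 - 14*c + 49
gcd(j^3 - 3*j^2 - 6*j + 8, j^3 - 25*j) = 1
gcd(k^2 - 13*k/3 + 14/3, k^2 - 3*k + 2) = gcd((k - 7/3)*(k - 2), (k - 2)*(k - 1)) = k - 2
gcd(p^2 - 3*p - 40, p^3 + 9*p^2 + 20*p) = p + 5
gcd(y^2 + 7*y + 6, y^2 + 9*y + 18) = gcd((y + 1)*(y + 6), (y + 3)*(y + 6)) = y + 6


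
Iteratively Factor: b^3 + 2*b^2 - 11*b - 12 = (b + 1)*(b^2 + b - 12) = (b - 3)*(b + 1)*(b + 4)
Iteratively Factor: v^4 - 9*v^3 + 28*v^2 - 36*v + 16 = (v - 4)*(v^3 - 5*v^2 + 8*v - 4) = (v - 4)*(v - 2)*(v^2 - 3*v + 2) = (v - 4)*(v - 2)*(v - 1)*(v - 2)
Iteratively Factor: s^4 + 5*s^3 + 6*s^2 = (s)*(s^3 + 5*s^2 + 6*s) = s*(s + 2)*(s^2 + 3*s) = s^2*(s + 2)*(s + 3)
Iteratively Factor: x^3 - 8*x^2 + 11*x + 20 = (x + 1)*(x^2 - 9*x + 20) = (x - 5)*(x + 1)*(x - 4)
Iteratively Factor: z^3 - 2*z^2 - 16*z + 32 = (z - 4)*(z^2 + 2*z - 8) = (z - 4)*(z + 4)*(z - 2)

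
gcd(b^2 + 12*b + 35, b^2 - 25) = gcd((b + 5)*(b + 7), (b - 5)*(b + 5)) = b + 5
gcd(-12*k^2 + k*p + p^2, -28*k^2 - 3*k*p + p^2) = 4*k + p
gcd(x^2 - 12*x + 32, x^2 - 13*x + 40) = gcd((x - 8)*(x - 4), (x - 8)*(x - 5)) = x - 8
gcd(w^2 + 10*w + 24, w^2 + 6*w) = w + 6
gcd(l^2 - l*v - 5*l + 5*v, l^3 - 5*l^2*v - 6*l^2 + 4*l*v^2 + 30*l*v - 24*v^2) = -l + v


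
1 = 1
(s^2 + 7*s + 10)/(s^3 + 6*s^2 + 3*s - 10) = 1/(s - 1)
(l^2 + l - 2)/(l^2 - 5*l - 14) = (l - 1)/(l - 7)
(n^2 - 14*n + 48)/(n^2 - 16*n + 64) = (n - 6)/(n - 8)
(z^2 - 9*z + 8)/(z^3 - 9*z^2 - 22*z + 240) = (z - 1)/(z^2 - z - 30)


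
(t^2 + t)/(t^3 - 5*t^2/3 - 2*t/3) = 3*(t + 1)/(3*t^2 - 5*t - 2)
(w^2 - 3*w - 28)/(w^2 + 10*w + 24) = (w - 7)/(w + 6)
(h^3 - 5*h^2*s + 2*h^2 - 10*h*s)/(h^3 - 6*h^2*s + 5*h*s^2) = (-h - 2)/(-h + s)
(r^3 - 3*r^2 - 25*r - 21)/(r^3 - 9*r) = (r^2 - 6*r - 7)/(r*(r - 3))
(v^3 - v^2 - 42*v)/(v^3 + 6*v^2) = (v - 7)/v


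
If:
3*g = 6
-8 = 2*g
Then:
No Solution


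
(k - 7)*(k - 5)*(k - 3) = k^3 - 15*k^2 + 71*k - 105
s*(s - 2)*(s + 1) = s^3 - s^2 - 2*s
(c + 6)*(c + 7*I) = c^2 + 6*c + 7*I*c + 42*I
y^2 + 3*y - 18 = (y - 3)*(y + 6)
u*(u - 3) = u^2 - 3*u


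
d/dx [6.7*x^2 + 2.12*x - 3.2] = 13.4*x + 2.12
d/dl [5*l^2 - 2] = 10*l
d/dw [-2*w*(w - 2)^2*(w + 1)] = -8*w^3 + 18*w^2 - 8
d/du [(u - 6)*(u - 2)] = 2*u - 8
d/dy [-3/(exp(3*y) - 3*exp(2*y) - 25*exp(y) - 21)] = (9*exp(2*y) - 18*exp(y) - 75)*exp(y)/(-exp(3*y) + 3*exp(2*y) + 25*exp(y) + 21)^2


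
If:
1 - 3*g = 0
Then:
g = 1/3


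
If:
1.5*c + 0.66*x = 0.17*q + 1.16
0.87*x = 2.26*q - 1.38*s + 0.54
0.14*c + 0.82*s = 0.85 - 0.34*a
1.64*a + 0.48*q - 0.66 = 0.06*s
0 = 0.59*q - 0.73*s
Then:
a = 0.07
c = -0.09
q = 1.27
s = 1.02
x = 2.29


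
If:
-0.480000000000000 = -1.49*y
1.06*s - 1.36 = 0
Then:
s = 1.28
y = 0.32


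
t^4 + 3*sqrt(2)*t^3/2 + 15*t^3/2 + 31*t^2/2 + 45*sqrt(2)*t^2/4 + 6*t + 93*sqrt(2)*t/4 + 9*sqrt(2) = (t + 1/2)*(t + 3)*(t + 4)*(t + 3*sqrt(2)/2)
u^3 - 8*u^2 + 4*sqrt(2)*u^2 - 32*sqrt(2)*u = u*(u - 8)*(u + 4*sqrt(2))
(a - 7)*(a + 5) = a^2 - 2*a - 35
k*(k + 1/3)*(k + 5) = k^3 + 16*k^2/3 + 5*k/3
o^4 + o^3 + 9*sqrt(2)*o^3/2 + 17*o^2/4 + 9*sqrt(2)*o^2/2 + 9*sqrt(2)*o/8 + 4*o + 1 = (o + 1/2)^2*(o + sqrt(2)/2)*(o + 4*sqrt(2))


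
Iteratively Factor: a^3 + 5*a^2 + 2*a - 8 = (a + 2)*(a^2 + 3*a - 4) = (a - 1)*(a + 2)*(a + 4)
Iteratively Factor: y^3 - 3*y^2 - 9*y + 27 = (y + 3)*(y^2 - 6*y + 9) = (y - 3)*(y + 3)*(y - 3)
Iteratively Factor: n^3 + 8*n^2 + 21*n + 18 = (n + 2)*(n^2 + 6*n + 9) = (n + 2)*(n + 3)*(n + 3)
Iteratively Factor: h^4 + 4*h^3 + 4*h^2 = (h + 2)*(h^3 + 2*h^2) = (h + 2)^2*(h^2) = h*(h + 2)^2*(h)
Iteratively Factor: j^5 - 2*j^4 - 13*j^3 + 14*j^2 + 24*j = (j - 4)*(j^4 + 2*j^3 - 5*j^2 - 6*j) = (j - 4)*(j + 1)*(j^3 + j^2 - 6*j) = (j - 4)*(j - 2)*(j + 1)*(j^2 + 3*j) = (j - 4)*(j - 2)*(j + 1)*(j + 3)*(j)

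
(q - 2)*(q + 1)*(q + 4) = q^3 + 3*q^2 - 6*q - 8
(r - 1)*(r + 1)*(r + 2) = r^3 + 2*r^2 - r - 2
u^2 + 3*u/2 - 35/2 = (u - 7/2)*(u + 5)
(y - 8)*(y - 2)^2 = y^3 - 12*y^2 + 36*y - 32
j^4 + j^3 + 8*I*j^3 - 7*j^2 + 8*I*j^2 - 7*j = j*(j + 1)*(j + I)*(j + 7*I)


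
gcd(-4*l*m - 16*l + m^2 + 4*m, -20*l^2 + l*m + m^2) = 4*l - m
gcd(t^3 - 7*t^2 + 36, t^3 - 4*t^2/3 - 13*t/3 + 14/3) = t + 2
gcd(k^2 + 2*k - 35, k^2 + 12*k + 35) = k + 7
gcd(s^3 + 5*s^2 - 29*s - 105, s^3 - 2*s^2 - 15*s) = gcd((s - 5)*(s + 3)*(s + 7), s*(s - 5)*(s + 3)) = s^2 - 2*s - 15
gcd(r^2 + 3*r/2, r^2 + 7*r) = r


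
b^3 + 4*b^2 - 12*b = b*(b - 2)*(b + 6)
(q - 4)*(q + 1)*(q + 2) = q^3 - q^2 - 10*q - 8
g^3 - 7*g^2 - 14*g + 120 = (g - 6)*(g - 5)*(g + 4)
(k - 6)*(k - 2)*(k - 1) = k^3 - 9*k^2 + 20*k - 12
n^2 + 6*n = n*(n + 6)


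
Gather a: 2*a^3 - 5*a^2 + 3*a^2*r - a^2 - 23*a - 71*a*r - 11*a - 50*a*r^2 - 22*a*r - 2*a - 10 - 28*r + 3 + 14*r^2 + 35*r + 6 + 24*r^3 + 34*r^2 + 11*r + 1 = 2*a^3 + a^2*(3*r - 6) + a*(-50*r^2 - 93*r - 36) + 24*r^3 + 48*r^2 + 18*r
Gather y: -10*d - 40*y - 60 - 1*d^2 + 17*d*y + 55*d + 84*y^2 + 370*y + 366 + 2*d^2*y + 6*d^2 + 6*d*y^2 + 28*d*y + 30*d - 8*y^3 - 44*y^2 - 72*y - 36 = 5*d^2 + 75*d - 8*y^3 + y^2*(6*d + 40) + y*(2*d^2 + 45*d + 258) + 270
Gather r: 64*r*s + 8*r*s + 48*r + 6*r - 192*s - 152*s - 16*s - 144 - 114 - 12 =r*(72*s + 54) - 360*s - 270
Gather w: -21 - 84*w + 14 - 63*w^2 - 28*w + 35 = -63*w^2 - 112*w + 28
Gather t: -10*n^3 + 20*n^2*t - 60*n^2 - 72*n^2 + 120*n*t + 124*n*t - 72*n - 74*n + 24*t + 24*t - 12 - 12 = -10*n^3 - 132*n^2 - 146*n + t*(20*n^2 + 244*n + 48) - 24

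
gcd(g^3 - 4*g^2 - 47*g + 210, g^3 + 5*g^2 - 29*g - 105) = g^2 + 2*g - 35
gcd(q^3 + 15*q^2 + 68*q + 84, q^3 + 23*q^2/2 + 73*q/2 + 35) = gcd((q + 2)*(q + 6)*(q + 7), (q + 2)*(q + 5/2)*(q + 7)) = q^2 + 9*q + 14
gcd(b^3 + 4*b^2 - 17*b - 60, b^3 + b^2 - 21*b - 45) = b + 3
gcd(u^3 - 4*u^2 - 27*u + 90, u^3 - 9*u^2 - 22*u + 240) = u^2 - u - 30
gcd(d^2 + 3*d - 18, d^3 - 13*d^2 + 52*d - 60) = 1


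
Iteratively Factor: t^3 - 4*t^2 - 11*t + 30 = (t + 3)*(t^2 - 7*t + 10) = (t - 5)*(t + 3)*(t - 2)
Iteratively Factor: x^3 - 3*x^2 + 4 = (x + 1)*(x^2 - 4*x + 4) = (x - 2)*(x + 1)*(x - 2)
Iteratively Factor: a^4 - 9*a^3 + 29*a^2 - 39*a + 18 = (a - 3)*(a^3 - 6*a^2 + 11*a - 6) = (a - 3)^2*(a^2 - 3*a + 2) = (a - 3)^2*(a - 2)*(a - 1)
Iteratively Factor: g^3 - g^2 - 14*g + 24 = (g - 2)*(g^2 + g - 12) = (g - 2)*(g + 4)*(g - 3)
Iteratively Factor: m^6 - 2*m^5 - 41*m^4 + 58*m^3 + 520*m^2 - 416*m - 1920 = (m - 3)*(m^5 + m^4 - 38*m^3 - 56*m^2 + 352*m + 640) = (m - 3)*(m + 4)*(m^4 - 3*m^3 - 26*m^2 + 48*m + 160) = (m - 3)*(m + 2)*(m + 4)*(m^3 - 5*m^2 - 16*m + 80) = (m - 3)*(m + 2)*(m + 4)^2*(m^2 - 9*m + 20) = (m - 5)*(m - 3)*(m + 2)*(m + 4)^2*(m - 4)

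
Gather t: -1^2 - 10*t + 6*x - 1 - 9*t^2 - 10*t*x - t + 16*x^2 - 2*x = -9*t^2 + t*(-10*x - 11) + 16*x^2 + 4*x - 2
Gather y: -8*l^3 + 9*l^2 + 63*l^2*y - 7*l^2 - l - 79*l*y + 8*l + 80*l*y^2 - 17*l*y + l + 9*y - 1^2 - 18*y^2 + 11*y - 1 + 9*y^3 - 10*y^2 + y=-8*l^3 + 2*l^2 + 8*l + 9*y^3 + y^2*(80*l - 28) + y*(63*l^2 - 96*l + 21) - 2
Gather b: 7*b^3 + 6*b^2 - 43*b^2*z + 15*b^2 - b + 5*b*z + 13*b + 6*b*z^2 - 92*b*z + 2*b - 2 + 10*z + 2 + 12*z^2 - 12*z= 7*b^3 + b^2*(21 - 43*z) + b*(6*z^2 - 87*z + 14) + 12*z^2 - 2*z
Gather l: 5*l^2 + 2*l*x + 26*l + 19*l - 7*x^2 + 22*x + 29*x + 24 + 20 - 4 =5*l^2 + l*(2*x + 45) - 7*x^2 + 51*x + 40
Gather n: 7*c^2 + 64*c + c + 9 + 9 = 7*c^2 + 65*c + 18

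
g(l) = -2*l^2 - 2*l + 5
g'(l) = -4*l - 2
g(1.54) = -2.82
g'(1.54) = -8.16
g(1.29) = -0.91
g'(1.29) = -7.16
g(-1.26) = 4.34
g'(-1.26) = 3.04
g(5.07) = -56.55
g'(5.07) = -22.28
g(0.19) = 4.55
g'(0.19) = -2.76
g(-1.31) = 4.19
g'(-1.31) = 3.24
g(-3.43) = -11.67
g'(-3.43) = 11.72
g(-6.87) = -75.65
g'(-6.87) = 25.48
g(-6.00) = -55.00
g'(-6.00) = 22.00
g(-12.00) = -259.00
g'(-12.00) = 46.00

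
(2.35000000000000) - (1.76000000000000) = 0.590000000000000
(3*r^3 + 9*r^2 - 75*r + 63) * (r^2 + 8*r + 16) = 3*r^5 + 33*r^4 + 45*r^3 - 393*r^2 - 696*r + 1008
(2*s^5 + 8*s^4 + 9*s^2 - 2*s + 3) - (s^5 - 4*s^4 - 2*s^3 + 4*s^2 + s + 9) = s^5 + 12*s^4 + 2*s^3 + 5*s^2 - 3*s - 6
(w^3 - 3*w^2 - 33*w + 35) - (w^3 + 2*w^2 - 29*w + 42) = -5*w^2 - 4*w - 7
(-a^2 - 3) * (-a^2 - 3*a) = a^4 + 3*a^3 + 3*a^2 + 9*a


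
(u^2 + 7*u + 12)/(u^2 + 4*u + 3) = (u + 4)/(u + 1)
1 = 1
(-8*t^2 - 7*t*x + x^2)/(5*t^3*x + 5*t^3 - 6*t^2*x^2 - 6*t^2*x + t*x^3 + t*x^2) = (-8*t^2 - 7*t*x + x^2)/(t*(5*t^2*x + 5*t^2 - 6*t*x^2 - 6*t*x + x^3 + x^2))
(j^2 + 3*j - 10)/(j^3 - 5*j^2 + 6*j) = (j + 5)/(j*(j - 3))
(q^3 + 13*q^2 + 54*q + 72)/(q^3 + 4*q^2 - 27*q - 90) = (q + 4)/(q - 5)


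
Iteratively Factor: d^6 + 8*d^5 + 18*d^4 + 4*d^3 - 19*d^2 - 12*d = (d)*(d^5 + 8*d^4 + 18*d^3 + 4*d^2 - 19*d - 12) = d*(d - 1)*(d^4 + 9*d^3 + 27*d^2 + 31*d + 12) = d*(d - 1)*(d + 4)*(d^3 + 5*d^2 + 7*d + 3) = d*(d - 1)*(d + 1)*(d + 4)*(d^2 + 4*d + 3) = d*(d - 1)*(d + 1)^2*(d + 4)*(d + 3)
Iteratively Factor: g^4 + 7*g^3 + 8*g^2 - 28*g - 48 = (g + 4)*(g^3 + 3*g^2 - 4*g - 12) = (g + 2)*(g + 4)*(g^2 + g - 6) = (g + 2)*(g + 3)*(g + 4)*(g - 2)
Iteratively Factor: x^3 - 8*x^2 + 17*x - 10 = (x - 5)*(x^2 - 3*x + 2) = (x - 5)*(x - 1)*(x - 2)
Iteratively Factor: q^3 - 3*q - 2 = (q + 1)*(q^2 - q - 2) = (q - 2)*(q + 1)*(q + 1)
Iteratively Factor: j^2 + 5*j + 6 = (j + 2)*(j + 3)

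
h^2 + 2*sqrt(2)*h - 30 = (h - 3*sqrt(2))*(h + 5*sqrt(2))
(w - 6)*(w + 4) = w^2 - 2*w - 24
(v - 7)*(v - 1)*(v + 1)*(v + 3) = v^4 - 4*v^3 - 22*v^2 + 4*v + 21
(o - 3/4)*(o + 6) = o^2 + 21*o/4 - 9/2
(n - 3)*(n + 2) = n^2 - n - 6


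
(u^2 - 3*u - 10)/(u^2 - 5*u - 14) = (u - 5)/(u - 7)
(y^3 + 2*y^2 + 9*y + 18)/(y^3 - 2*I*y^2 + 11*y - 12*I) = (y^2 + y*(2 - 3*I) - 6*I)/(y^2 - 5*I*y - 4)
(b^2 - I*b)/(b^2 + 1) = b/(b + I)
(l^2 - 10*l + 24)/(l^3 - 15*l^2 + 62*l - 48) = (l - 4)/(l^2 - 9*l + 8)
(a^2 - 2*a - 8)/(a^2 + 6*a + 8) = (a - 4)/(a + 4)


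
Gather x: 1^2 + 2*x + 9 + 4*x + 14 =6*x + 24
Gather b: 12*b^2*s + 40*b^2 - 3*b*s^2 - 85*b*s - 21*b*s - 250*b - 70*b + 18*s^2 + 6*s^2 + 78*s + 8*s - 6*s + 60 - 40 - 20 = b^2*(12*s + 40) + b*(-3*s^2 - 106*s - 320) + 24*s^2 + 80*s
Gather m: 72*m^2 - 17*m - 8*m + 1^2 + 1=72*m^2 - 25*m + 2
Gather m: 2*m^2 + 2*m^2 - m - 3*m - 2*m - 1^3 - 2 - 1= 4*m^2 - 6*m - 4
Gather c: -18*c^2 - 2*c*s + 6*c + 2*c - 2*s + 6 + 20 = -18*c^2 + c*(8 - 2*s) - 2*s + 26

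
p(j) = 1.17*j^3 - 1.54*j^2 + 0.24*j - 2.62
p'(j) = 3.51*j^2 - 3.08*j + 0.24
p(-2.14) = -21.65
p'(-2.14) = 22.91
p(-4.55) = -145.80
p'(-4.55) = 86.92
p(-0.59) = -3.54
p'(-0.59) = 3.28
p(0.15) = -2.61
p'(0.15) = -0.14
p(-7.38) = -558.54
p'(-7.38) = 214.14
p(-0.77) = -4.25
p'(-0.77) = 4.69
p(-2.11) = -20.97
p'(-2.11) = 22.37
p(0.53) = -2.75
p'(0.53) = -0.41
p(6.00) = 196.10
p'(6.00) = 108.12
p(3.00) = 15.83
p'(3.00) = 22.59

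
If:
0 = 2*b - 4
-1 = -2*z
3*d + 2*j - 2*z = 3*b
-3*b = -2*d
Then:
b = 2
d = 3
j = -1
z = 1/2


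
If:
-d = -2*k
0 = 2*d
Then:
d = 0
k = 0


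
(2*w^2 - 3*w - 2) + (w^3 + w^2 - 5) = w^3 + 3*w^2 - 3*w - 7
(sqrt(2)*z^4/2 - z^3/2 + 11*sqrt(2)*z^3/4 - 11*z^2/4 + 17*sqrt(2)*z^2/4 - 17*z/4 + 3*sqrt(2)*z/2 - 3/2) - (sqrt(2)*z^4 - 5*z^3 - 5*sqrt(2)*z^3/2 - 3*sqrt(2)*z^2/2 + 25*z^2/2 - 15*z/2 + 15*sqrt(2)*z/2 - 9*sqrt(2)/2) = -sqrt(2)*z^4/2 + 9*z^3/2 + 21*sqrt(2)*z^3/4 - 61*z^2/4 + 23*sqrt(2)*z^2/4 - 6*sqrt(2)*z + 13*z/4 - 3/2 + 9*sqrt(2)/2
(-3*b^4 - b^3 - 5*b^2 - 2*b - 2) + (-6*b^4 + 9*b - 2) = -9*b^4 - b^3 - 5*b^2 + 7*b - 4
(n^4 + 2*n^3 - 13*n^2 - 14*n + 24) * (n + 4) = n^5 + 6*n^4 - 5*n^3 - 66*n^2 - 32*n + 96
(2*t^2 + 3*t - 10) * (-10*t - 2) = -20*t^3 - 34*t^2 + 94*t + 20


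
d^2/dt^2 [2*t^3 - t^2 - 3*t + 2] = 12*t - 2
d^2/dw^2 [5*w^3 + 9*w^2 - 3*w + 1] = 30*w + 18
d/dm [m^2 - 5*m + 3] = 2*m - 5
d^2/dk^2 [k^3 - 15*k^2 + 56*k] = 6*k - 30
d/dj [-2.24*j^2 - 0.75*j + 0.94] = -4.48*j - 0.75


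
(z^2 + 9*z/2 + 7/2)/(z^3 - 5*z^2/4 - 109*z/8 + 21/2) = 4*(z + 1)/(4*z^2 - 19*z + 12)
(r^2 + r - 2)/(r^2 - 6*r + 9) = (r^2 + r - 2)/(r^2 - 6*r + 9)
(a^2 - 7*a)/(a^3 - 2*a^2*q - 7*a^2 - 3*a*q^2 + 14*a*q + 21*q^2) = -a/(-a^2 + 2*a*q + 3*q^2)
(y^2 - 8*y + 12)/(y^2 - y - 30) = (y - 2)/(y + 5)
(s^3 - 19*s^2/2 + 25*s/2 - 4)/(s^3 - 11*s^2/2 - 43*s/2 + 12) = (s - 1)/(s + 3)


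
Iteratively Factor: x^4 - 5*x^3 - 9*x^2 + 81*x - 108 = (x - 3)*(x^3 - 2*x^2 - 15*x + 36) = (x - 3)^2*(x^2 + x - 12) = (x - 3)^3*(x + 4)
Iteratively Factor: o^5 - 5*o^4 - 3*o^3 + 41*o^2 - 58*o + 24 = (o - 2)*(o^4 - 3*o^3 - 9*o^2 + 23*o - 12) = (o - 2)*(o - 1)*(o^3 - 2*o^2 - 11*o + 12) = (o - 2)*(o - 1)^2*(o^2 - o - 12) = (o - 2)*(o - 1)^2*(o + 3)*(o - 4)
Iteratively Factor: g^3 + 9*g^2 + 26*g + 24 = (g + 2)*(g^2 + 7*g + 12) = (g + 2)*(g + 4)*(g + 3)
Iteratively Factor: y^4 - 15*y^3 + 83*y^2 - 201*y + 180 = (y - 3)*(y^3 - 12*y^2 + 47*y - 60) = (y - 4)*(y - 3)*(y^2 - 8*y + 15) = (y - 5)*(y - 4)*(y - 3)*(y - 3)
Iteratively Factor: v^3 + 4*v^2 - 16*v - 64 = (v + 4)*(v^2 - 16) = (v + 4)^2*(v - 4)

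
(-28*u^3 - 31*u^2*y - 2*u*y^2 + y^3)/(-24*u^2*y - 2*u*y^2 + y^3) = (-7*u^2 - 6*u*y + y^2)/(y*(-6*u + y))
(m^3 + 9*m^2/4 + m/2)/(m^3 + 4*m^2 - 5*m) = (4*m^2 + 9*m + 2)/(4*(m^2 + 4*m - 5))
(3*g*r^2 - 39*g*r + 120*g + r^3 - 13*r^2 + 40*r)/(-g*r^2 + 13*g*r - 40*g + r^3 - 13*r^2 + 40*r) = (3*g + r)/(-g + r)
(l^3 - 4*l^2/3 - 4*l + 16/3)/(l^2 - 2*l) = l + 2/3 - 8/(3*l)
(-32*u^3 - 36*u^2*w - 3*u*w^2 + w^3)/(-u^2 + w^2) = (32*u^2 + 4*u*w - w^2)/(u - w)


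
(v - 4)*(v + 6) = v^2 + 2*v - 24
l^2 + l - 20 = (l - 4)*(l + 5)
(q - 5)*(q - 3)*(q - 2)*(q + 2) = q^4 - 8*q^3 + 11*q^2 + 32*q - 60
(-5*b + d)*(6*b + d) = -30*b^2 + b*d + d^2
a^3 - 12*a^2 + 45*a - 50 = (a - 5)^2*(a - 2)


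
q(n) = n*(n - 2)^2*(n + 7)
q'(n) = n*(n - 2)^2 + n*(n + 7)*(2*n - 4) + (n - 2)^2*(n + 7) = 4*n^3 + 9*n^2 - 48*n + 28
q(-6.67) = -165.45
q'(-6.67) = -438.40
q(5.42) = 787.36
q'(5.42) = 669.11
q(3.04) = 33.01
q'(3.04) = 77.63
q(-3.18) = -325.95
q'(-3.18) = 143.02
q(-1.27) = -77.81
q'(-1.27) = 95.28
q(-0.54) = -22.51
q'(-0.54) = 55.91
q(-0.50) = -20.31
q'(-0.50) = 53.75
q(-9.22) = 2576.73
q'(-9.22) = -1899.47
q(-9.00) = 2178.00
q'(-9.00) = -1727.00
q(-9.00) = 2178.00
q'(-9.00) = -1727.00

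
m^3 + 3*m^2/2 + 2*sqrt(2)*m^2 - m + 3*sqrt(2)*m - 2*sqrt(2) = (m - 1/2)*(m + 2)*(m + 2*sqrt(2))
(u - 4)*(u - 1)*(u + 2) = u^3 - 3*u^2 - 6*u + 8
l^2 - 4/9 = (l - 2/3)*(l + 2/3)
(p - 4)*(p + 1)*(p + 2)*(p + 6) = p^4 + 5*p^3 - 16*p^2 - 68*p - 48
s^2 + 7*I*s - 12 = (s + 3*I)*(s + 4*I)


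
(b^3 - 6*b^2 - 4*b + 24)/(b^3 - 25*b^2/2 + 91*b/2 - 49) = 2*(b^2 - 4*b - 12)/(2*b^2 - 21*b + 49)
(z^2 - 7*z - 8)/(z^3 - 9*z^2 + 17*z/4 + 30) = 4*(z + 1)/(4*z^2 - 4*z - 15)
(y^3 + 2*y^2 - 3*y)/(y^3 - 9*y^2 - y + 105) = y*(y - 1)/(y^2 - 12*y + 35)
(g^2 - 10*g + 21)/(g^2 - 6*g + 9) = (g - 7)/(g - 3)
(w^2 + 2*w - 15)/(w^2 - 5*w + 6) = (w + 5)/(w - 2)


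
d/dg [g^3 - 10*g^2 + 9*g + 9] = 3*g^2 - 20*g + 9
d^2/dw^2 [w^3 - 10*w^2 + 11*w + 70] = 6*w - 20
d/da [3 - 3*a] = -3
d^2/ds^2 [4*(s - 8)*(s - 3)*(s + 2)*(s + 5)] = 48*s^2 - 96*s - 344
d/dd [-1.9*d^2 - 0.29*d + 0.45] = -3.8*d - 0.29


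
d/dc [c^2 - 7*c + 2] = 2*c - 7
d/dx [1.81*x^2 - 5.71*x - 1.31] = 3.62*x - 5.71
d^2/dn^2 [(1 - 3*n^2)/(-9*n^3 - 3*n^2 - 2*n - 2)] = 2*(243*n^6 - 648*n^4 - 612*n^3 - 135*n^2 + 36*n + 14)/(729*n^9 + 729*n^8 + 729*n^7 + 837*n^6 + 486*n^5 + 306*n^4 + 188*n^3 + 60*n^2 + 24*n + 8)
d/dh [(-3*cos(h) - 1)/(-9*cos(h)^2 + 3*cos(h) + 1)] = 9*(3*cos(h) + 2)*sin(h)*cos(h)/(9*sin(h)^2 + 3*cos(h) - 8)^2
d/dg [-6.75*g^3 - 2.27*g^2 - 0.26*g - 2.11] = -20.25*g^2 - 4.54*g - 0.26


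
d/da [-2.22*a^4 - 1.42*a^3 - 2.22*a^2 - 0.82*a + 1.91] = -8.88*a^3 - 4.26*a^2 - 4.44*a - 0.82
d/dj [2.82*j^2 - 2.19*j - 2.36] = 5.64*j - 2.19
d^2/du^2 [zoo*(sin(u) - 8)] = zoo*sin(u)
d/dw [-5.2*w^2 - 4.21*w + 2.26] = -10.4*w - 4.21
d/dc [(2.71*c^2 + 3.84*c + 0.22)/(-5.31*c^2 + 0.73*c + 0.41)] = (22.3687*c^2 + 4.5586*c + 1.4138)/(28.1961*c^4 - 7.7526*c^3 - 3.8213*c^2 + 0.5986*c + 0.1681)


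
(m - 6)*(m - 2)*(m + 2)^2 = m^4 - 4*m^3 - 16*m^2 + 16*m + 48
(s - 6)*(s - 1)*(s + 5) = s^3 - 2*s^2 - 29*s + 30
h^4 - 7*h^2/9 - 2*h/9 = h*(h - 1)*(h + 1/3)*(h + 2/3)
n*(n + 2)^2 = n^3 + 4*n^2 + 4*n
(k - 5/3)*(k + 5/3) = k^2 - 25/9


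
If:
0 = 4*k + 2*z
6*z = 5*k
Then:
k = 0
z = 0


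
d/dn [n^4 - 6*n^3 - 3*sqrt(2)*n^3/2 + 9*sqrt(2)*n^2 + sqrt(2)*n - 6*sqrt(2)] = 4*n^3 - 18*n^2 - 9*sqrt(2)*n^2/2 + 18*sqrt(2)*n + sqrt(2)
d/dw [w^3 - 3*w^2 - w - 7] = 3*w^2 - 6*w - 1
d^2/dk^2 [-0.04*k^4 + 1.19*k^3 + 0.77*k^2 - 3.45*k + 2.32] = -0.48*k^2 + 7.14*k + 1.54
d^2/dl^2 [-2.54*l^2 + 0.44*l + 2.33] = -5.08000000000000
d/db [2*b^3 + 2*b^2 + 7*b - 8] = 6*b^2 + 4*b + 7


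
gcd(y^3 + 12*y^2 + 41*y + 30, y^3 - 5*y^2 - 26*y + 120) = y + 5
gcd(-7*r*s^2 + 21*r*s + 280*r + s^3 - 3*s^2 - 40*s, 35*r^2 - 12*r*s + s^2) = 7*r - s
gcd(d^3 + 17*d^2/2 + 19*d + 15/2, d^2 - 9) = d + 3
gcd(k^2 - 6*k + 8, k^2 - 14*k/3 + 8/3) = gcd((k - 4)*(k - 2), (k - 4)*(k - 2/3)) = k - 4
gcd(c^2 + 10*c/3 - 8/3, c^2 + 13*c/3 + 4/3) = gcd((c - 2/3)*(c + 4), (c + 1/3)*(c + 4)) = c + 4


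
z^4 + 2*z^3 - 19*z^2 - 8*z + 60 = (z - 3)*(z - 2)*(z + 2)*(z + 5)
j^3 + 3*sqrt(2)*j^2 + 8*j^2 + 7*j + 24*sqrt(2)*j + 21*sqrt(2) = (j + 1)*(j + 7)*(j + 3*sqrt(2))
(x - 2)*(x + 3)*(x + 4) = x^3 + 5*x^2 - 2*x - 24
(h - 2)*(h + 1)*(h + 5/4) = h^3 + h^2/4 - 13*h/4 - 5/2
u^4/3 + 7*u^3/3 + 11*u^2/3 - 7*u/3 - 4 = (u/3 + 1)*(u - 1)*(u + 1)*(u + 4)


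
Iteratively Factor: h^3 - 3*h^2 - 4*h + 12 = (h - 2)*(h^2 - h - 6) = (h - 2)*(h + 2)*(h - 3)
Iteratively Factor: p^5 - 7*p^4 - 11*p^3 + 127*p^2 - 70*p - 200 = (p - 2)*(p^4 - 5*p^3 - 21*p^2 + 85*p + 100) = (p - 5)*(p - 2)*(p^3 - 21*p - 20) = (p - 5)*(p - 2)*(p + 1)*(p^2 - p - 20) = (p - 5)*(p - 2)*(p + 1)*(p + 4)*(p - 5)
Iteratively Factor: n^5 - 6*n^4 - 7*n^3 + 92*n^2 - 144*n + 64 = (n - 4)*(n^4 - 2*n^3 - 15*n^2 + 32*n - 16) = (n - 4)*(n - 1)*(n^3 - n^2 - 16*n + 16) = (n - 4)*(n - 1)*(n + 4)*(n^2 - 5*n + 4) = (n - 4)*(n - 1)^2*(n + 4)*(n - 4)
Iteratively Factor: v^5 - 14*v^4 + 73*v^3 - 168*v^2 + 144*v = (v - 3)*(v^4 - 11*v^3 + 40*v^2 - 48*v) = (v - 4)*(v - 3)*(v^3 - 7*v^2 + 12*v) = (v - 4)*(v - 3)^2*(v^2 - 4*v) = (v - 4)^2*(v - 3)^2*(v)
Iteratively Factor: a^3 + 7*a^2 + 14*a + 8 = (a + 1)*(a^2 + 6*a + 8) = (a + 1)*(a + 2)*(a + 4)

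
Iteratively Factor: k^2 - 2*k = (k)*(k - 2)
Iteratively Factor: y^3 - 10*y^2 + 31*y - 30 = (y - 5)*(y^2 - 5*y + 6) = (y - 5)*(y - 2)*(y - 3)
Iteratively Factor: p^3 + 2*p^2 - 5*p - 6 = (p + 3)*(p^2 - p - 2) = (p + 1)*(p + 3)*(p - 2)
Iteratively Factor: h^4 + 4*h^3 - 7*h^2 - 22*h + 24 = (h + 3)*(h^3 + h^2 - 10*h + 8) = (h - 1)*(h + 3)*(h^2 + 2*h - 8) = (h - 1)*(h + 3)*(h + 4)*(h - 2)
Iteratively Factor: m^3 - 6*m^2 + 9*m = (m - 3)*(m^2 - 3*m) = (m - 3)^2*(m)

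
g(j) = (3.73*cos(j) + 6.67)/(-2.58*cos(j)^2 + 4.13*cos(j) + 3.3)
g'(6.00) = 0.31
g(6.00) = 2.10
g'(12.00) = 0.45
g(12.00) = 1.98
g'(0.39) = -0.39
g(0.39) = 2.06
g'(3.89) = -19.43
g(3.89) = -3.54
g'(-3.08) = -0.21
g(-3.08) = -0.87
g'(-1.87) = -6.79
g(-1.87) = 3.00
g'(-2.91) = -0.91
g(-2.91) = -0.96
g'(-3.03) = -0.40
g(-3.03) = -0.88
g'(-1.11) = 0.08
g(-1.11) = 1.80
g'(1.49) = 0.94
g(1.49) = 1.93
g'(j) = (-5.16*sin(j)*cos(j) + 4.13*sin(j))*(3.73*cos(j) + 6.67)/(-2.58*cos(j)^2 + 4.13*cos(j) + 3.3)^2 - 3.73*sin(j)/(-2.58*cos(j)^2 + 4.13*cos(j) + 3.3) = (-9.6234*cos(j)^2 - 34.4172*cos(j) + 15.2381)*sin(j)/(6.6564*cos(j)^4 - 21.3108*cos(j)^3 + 0.0289000000000001*cos(j)^2 + 27.258*cos(j) + 10.89)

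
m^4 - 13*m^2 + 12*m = m*(m - 3)*(m - 1)*(m + 4)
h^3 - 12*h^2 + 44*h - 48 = (h - 6)*(h - 4)*(h - 2)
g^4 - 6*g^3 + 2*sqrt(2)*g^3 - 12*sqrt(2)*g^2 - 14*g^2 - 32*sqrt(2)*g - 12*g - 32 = (g - 8)*(g + 2)*(g + sqrt(2))^2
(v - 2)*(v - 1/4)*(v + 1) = v^3 - 5*v^2/4 - 7*v/4 + 1/2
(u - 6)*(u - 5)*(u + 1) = u^3 - 10*u^2 + 19*u + 30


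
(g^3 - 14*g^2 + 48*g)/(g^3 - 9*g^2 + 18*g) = (g - 8)/(g - 3)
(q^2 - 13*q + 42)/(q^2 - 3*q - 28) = (q - 6)/(q + 4)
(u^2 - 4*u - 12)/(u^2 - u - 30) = (u + 2)/(u + 5)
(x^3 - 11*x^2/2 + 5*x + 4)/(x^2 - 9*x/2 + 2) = (2*x^2 - 3*x - 2)/(2*x - 1)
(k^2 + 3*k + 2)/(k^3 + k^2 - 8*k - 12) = (k + 1)/(k^2 - k - 6)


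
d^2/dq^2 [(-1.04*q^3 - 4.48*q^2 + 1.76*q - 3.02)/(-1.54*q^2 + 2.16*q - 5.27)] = (-1.4210854715202e-14*q^4 + 14.280096*q^3 - 246.21048*q^2 + 198.731376*q + 187.937112)/(3.652264*q^6 - 15.367968*q^5 + 59.050068*q^4 - 115.258464*q^3 + 202.073934*q^2 - 179.968392*q + 146.363183)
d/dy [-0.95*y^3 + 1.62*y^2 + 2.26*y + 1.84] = -2.85*y^2 + 3.24*y + 2.26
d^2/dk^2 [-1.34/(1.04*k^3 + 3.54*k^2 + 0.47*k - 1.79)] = ((8.3616*k + 9.4872)*(1.04*k^3 + 3.54*k^2 + 0.47*k - 1.79) - 1.34*(3.12*k^2 + 7.08*k + 0.47)*(6.24*k^2 + 14.16*k + 0.94))/(1.04*k^3 + 3.54*k^2 + 0.47*k - 1.79)^3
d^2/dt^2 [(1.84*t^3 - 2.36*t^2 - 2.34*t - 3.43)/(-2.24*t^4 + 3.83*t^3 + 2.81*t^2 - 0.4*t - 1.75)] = (-18.464768*t^9 + 71.0492160000001*t^8 - 50.0774399999999*t^7 + 184.635112*t^6 - 634.4025*t^5 + 5.35163999999986*t^4 + 671.666332*t^3 + 219.735978*t^2 + 150.03723*t + 46.01065)/(11.239424*t^12 - 57.652224*t^11 + 56.27664*t^10 + 94.484545*t^9 - 64.844715*t^8 - 178.311669*t^7 + 15.637204*t^6 + 130.04907*t^5 + 44.599725*t^4 - 46.926125*t^3 - 24.976875*t^2 + 3.675*t + 5.359375)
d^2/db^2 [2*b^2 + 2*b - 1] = 4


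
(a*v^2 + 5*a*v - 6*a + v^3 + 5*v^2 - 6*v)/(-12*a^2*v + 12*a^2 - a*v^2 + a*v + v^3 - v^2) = (a*v + 6*a + v^2 + 6*v)/(-12*a^2 - a*v + v^2)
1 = 1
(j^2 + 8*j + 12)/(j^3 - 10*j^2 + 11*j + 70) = (j + 6)/(j^2 - 12*j + 35)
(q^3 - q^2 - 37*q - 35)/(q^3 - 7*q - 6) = (q^2 - 2*q - 35)/(q^2 - q - 6)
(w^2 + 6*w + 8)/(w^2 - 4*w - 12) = (w + 4)/(w - 6)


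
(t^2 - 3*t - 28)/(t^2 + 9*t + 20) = (t - 7)/(t + 5)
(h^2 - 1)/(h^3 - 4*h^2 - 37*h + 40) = (h + 1)/(h^2 - 3*h - 40)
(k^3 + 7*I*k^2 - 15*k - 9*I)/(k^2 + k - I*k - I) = (k^3 + 7*I*k^2 - 15*k - 9*I)/(k^2 + k - I*k - I)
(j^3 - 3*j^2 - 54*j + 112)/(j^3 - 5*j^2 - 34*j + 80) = (j + 7)/(j + 5)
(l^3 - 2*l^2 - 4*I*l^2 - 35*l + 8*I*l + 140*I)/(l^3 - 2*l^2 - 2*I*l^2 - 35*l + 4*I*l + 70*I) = (l - 4*I)/(l - 2*I)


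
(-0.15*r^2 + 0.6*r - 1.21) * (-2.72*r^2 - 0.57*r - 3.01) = 0.408*r^4 - 1.5465*r^3 + 3.4007*r^2 - 1.1163*r + 3.6421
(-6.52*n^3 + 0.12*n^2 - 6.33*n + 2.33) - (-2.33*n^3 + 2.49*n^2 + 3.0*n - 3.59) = -4.19*n^3 - 2.37*n^2 - 9.33*n + 5.92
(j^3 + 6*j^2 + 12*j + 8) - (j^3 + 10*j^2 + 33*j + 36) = -4*j^2 - 21*j - 28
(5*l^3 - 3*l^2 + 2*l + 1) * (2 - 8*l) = -40*l^4 + 34*l^3 - 22*l^2 - 4*l + 2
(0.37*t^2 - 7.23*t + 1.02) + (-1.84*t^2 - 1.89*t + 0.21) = -1.47*t^2 - 9.12*t + 1.23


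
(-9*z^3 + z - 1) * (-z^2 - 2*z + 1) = 9*z^5 + 18*z^4 - 10*z^3 - z^2 + 3*z - 1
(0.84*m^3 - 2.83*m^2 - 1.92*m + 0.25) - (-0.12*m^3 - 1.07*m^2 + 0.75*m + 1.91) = 0.96*m^3 - 1.76*m^2 - 2.67*m - 1.66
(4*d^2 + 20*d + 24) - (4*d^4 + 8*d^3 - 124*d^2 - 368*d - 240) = -4*d^4 - 8*d^3 + 128*d^2 + 388*d + 264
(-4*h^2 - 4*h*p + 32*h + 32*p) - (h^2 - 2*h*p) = -5*h^2 - 2*h*p + 32*h + 32*p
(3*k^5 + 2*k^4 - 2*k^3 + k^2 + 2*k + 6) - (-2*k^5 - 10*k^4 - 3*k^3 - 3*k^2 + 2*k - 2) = 5*k^5 + 12*k^4 + k^3 + 4*k^2 + 8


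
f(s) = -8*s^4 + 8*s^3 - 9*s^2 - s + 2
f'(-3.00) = 1133.00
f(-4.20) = -3234.62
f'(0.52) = -8.37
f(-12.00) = -180994.00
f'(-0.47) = 16.08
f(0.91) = -5.82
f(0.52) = -0.41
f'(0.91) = -21.62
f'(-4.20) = 2868.78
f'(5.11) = -3736.14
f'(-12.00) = 58967.00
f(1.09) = -10.72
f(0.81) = -3.91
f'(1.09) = -33.55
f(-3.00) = -940.00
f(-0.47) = -0.74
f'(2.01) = -200.08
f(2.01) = -101.99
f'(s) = -32*s^3 + 24*s^2 - 18*s - 1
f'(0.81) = -16.84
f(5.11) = -4625.39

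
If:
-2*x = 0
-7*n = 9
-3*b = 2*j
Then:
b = -2*j/3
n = -9/7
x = 0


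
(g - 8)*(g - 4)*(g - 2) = g^3 - 14*g^2 + 56*g - 64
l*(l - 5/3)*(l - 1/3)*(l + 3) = l^4 + l^3 - 49*l^2/9 + 5*l/3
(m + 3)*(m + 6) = m^2 + 9*m + 18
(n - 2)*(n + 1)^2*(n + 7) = n^4 + 7*n^3 - 3*n^2 - 23*n - 14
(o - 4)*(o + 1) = o^2 - 3*o - 4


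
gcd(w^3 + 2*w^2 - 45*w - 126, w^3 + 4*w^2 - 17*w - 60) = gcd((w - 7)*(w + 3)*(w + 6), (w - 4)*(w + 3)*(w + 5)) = w + 3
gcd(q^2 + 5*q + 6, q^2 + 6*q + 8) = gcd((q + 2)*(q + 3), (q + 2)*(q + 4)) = q + 2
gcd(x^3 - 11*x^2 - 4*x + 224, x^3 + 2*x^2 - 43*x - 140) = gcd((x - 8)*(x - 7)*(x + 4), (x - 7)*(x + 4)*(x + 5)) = x^2 - 3*x - 28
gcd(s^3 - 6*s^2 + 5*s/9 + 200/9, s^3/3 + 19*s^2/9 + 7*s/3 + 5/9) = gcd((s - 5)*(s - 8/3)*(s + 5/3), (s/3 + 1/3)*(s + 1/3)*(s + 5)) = 1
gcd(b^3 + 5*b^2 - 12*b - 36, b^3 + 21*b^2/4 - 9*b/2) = b + 6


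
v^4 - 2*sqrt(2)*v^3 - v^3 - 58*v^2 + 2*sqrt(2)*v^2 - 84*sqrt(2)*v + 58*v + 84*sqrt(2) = (v - 1)*(v - 7*sqrt(2))*(v + 2*sqrt(2))*(v + 3*sqrt(2))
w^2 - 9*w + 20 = (w - 5)*(w - 4)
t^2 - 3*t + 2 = (t - 2)*(t - 1)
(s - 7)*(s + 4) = s^2 - 3*s - 28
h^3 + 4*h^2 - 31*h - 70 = (h - 5)*(h + 2)*(h + 7)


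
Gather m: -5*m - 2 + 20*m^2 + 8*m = 20*m^2 + 3*m - 2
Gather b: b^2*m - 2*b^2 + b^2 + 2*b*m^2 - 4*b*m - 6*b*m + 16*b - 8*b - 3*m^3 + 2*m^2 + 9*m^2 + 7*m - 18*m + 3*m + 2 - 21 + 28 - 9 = b^2*(m - 1) + b*(2*m^2 - 10*m + 8) - 3*m^3 + 11*m^2 - 8*m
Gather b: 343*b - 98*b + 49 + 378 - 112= 245*b + 315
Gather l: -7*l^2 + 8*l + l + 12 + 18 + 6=-7*l^2 + 9*l + 36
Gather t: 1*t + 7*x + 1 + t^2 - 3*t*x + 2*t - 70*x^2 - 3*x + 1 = t^2 + t*(3 - 3*x) - 70*x^2 + 4*x + 2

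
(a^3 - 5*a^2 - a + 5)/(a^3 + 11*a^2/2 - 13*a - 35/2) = 2*(a^2 - 6*a + 5)/(2*a^2 + 9*a - 35)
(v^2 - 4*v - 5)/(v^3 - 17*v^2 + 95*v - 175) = (v + 1)/(v^2 - 12*v + 35)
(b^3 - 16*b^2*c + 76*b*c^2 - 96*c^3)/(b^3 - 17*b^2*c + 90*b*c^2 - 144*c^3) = (b - 2*c)/(b - 3*c)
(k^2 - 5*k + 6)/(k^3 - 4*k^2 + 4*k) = (k - 3)/(k*(k - 2))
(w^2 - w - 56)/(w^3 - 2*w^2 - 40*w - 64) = (w + 7)/(w^2 + 6*w + 8)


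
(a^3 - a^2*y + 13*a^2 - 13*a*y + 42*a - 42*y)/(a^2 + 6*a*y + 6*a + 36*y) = (a^2 - a*y + 7*a - 7*y)/(a + 6*y)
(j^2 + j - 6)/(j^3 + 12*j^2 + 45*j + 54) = (j - 2)/(j^2 + 9*j + 18)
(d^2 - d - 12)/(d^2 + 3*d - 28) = (d + 3)/(d + 7)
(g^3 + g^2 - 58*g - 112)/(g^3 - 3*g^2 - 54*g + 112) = (g + 2)/(g - 2)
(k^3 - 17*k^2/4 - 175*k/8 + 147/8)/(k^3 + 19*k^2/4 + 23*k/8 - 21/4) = (k - 7)/(k + 2)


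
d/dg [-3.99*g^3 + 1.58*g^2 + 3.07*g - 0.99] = -11.97*g^2 + 3.16*g + 3.07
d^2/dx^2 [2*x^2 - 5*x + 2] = 4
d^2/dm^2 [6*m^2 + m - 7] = 12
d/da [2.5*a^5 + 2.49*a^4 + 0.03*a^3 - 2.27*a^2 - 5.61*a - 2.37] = 12.5*a^4 + 9.96*a^3 + 0.09*a^2 - 4.54*a - 5.61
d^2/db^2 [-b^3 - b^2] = -6*b - 2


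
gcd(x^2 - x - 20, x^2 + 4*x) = x + 4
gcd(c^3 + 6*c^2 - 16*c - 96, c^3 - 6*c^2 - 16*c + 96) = c^2 - 16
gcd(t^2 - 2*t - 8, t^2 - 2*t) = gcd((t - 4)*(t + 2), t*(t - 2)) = 1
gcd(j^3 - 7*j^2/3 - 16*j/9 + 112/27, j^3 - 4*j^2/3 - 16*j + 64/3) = j - 4/3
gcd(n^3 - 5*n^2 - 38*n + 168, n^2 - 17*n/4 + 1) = n - 4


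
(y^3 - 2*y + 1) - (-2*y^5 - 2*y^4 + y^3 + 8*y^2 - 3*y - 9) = 2*y^5 + 2*y^4 - 8*y^2 + y + 10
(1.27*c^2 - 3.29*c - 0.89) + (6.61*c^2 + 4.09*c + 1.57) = 7.88*c^2 + 0.8*c + 0.68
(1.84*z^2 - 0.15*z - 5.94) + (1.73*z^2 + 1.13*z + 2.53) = 3.57*z^2 + 0.98*z - 3.41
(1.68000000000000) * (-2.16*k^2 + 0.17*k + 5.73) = -3.6288*k^2 + 0.2856*k + 9.6264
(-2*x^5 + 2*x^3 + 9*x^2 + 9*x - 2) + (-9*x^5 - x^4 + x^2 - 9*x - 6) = -11*x^5 - x^4 + 2*x^3 + 10*x^2 - 8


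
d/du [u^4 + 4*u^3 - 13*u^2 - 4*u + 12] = 4*u^3 + 12*u^2 - 26*u - 4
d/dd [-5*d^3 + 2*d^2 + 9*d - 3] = -15*d^2 + 4*d + 9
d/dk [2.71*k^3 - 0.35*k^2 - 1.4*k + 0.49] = 8.13*k^2 - 0.7*k - 1.4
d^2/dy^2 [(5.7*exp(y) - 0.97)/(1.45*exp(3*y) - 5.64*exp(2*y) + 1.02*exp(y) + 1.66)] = (47.937*exp(6*y) - 158.198625*exp(5*y) + 234.85278*exp(4*y) - 271.858248*exp(3*y) + 357.947838*exp(2*y) - 46.98654*exp(y) + 17.349324)*exp(y)/(3.048625*exp(9*y) - 35.5743*exp(8*y) + 144.80541*exp(7*y) - 218.985054*exp(6*y) + 20.410236*exp(5*y) + 155.53908*exp(4*y) - 44.24982*exp(3*y) - 41.44356*exp(2*y) + 8.432136*exp(y) + 4.574296)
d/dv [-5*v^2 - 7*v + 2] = -10*v - 7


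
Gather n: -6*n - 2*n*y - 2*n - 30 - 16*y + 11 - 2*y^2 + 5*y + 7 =n*(-2*y - 8) - 2*y^2 - 11*y - 12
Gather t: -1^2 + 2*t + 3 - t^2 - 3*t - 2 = -t^2 - t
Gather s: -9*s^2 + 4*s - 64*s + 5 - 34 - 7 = -9*s^2 - 60*s - 36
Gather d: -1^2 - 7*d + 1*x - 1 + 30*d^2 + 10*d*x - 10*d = 30*d^2 + d*(10*x - 17) + x - 2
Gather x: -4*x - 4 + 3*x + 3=-x - 1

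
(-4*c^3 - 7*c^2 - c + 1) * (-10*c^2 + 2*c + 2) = 40*c^5 + 62*c^4 - 12*c^3 - 26*c^2 + 2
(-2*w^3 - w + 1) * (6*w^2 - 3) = -12*w^5 + 6*w^2 + 3*w - 3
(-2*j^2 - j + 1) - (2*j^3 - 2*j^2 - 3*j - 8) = -2*j^3 + 2*j + 9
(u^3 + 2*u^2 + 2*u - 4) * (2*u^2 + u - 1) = 2*u^5 + 5*u^4 + 5*u^3 - 8*u^2 - 6*u + 4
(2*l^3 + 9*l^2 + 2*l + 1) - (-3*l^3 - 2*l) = 5*l^3 + 9*l^2 + 4*l + 1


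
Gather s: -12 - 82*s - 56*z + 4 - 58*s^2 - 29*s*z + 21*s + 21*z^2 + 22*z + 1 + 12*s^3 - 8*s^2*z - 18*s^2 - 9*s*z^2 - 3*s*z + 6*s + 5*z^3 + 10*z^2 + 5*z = 12*s^3 + s^2*(-8*z - 76) + s*(-9*z^2 - 32*z - 55) + 5*z^3 + 31*z^2 - 29*z - 7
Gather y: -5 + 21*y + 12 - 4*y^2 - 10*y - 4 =-4*y^2 + 11*y + 3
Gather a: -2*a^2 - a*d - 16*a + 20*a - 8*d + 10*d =-2*a^2 + a*(4 - d) + 2*d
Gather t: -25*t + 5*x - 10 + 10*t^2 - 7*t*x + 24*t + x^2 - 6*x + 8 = 10*t^2 + t*(-7*x - 1) + x^2 - x - 2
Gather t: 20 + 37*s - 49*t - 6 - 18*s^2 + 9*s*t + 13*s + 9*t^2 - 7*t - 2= -18*s^2 + 50*s + 9*t^2 + t*(9*s - 56) + 12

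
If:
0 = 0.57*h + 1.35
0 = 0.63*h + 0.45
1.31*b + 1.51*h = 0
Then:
No Solution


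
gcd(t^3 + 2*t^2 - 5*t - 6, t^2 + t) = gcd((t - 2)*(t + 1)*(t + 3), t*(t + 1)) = t + 1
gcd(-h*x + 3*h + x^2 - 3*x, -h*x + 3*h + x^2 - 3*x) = -h*x + 3*h + x^2 - 3*x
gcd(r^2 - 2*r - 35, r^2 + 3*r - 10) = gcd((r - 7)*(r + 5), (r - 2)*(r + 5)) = r + 5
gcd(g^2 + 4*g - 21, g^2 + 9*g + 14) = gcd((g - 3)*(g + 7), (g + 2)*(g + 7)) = g + 7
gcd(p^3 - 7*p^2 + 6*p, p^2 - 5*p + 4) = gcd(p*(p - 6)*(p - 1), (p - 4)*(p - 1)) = p - 1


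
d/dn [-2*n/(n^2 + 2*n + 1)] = 2*(n - 1)/(n^3 + 3*n^2 + 3*n + 1)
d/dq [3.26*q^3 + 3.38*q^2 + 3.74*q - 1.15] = 9.78*q^2 + 6.76*q + 3.74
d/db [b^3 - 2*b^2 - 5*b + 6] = 3*b^2 - 4*b - 5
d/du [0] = 0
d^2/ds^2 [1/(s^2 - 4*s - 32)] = 2*(s^2 - 4*s - 4*(s - 2)^2 - 32)/(-s^2 + 4*s + 32)^3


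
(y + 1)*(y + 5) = y^2 + 6*y + 5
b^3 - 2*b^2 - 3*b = b*(b - 3)*(b + 1)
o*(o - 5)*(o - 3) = o^3 - 8*o^2 + 15*o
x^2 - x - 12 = (x - 4)*(x + 3)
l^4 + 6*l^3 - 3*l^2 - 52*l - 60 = (l - 3)*(l + 2)^2*(l + 5)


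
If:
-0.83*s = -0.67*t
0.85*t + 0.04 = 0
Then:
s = -0.04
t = -0.05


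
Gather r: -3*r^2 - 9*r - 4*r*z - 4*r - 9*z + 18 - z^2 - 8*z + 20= -3*r^2 + r*(-4*z - 13) - z^2 - 17*z + 38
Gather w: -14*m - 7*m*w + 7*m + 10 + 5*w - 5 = -7*m + w*(5 - 7*m) + 5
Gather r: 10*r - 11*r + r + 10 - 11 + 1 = 0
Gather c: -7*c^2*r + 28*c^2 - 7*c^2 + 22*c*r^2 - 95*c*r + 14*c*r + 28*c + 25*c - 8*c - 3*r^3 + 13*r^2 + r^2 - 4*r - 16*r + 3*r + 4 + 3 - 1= c^2*(21 - 7*r) + c*(22*r^2 - 81*r + 45) - 3*r^3 + 14*r^2 - 17*r + 6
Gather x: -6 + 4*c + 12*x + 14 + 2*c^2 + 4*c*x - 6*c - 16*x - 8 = 2*c^2 - 2*c + x*(4*c - 4)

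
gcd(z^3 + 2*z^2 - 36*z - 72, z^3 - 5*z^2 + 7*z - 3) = 1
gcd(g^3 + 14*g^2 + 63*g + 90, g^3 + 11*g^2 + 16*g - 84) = g + 6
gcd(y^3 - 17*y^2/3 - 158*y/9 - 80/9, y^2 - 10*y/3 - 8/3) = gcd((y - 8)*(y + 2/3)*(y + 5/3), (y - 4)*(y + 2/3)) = y + 2/3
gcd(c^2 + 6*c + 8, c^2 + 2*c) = c + 2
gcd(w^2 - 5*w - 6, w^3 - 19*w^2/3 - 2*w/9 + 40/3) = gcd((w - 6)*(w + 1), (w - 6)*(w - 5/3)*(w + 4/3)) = w - 6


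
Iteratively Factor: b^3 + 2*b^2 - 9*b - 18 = (b + 3)*(b^2 - b - 6) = (b - 3)*(b + 3)*(b + 2)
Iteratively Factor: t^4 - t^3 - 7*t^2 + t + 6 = (t + 2)*(t^3 - 3*t^2 - t + 3) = (t - 3)*(t + 2)*(t^2 - 1) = (t - 3)*(t + 1)*(t + 2)*(t - 1)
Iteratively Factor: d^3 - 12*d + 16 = (d - 2)*(d^2 + 2*d - 8) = (d - 2)^2*(d + 4)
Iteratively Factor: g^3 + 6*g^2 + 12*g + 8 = (g + 2)*(g^2 + 4*g + 4) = (g + 2)^2*(g + 2)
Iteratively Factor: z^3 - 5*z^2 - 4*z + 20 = (z + 2)*(z^2 - 7*z + 10) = (z - 2)*(z + 2)*(z - 5)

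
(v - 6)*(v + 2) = v^2 - 4*v - 12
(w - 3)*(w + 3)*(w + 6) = w^3 + 6*w^2 - 9*w - 54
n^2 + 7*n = n*(n + 7)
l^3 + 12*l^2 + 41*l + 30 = (l + 1)*(l + 5)*(l + 6)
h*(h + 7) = h^2 + 7*h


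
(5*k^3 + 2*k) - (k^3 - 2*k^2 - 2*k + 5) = 4*k^3 + 2*k^2 + 4*k - 5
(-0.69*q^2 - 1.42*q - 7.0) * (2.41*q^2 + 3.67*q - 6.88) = -1.6629*q^4 - 5.9545*q^3 - 17.3342*q^2 - 15.9204*q + 48.16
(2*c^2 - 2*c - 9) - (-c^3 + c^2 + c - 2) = c^3 + c^2 - 3*c - 7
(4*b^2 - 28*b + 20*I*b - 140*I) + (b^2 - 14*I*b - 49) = 5*b^2 - 28*b + 6*I*b - 49 - 140*I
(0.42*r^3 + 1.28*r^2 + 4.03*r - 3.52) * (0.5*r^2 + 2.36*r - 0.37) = 0.21*r^5 + 1.6312*r^4 + 4.8804*r^3 + 7.2772*r^2 - 9.7983*r + 1.3024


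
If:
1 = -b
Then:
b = -1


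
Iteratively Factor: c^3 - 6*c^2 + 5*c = (c - 5)*(c^2 - c) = (c - 5)*(c - 1)*(c)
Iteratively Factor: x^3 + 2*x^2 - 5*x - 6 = (x + 1)*(x^2 + x - 6) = (x - 2)*(x + 1)*(x + 3)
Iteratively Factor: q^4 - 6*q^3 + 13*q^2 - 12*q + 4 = (q - 2)*(q^3 - 4*q^2 + 5*q - 2) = (q - 2)^2*(q^2 - 2*q + 1) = (q - 2)^2*(q - 1)*(q - 1)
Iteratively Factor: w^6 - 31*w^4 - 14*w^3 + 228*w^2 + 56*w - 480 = (w + 2)*(w^5 - 2*w^4 - 27*w^3 + 40*w^2 + 148*w - 240) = (w - 2)*(w + 2)*(w^4 - 27*w^2 - 14*w + 120) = (w - 2)*(w + 2)*(w + 3)*(w^3 - 3*w^2 - 18*w + 40) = (w - 5)*(w - 2)*(w + 2)*(w + 3)*(w^2 + 2*w - 8) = (w - 5)*(w - 2)*(w + 2)*(w + 3)*(w + 4)*(w - 2)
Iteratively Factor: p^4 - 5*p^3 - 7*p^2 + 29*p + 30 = (p - 3)*(p^3 - 2*p^2 - 13*p - 10) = (p - 5)*(p - 3)*(p^2 + 3*p + 2) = (p - 5)*(p - 3)*(p + 1)*(p + 2)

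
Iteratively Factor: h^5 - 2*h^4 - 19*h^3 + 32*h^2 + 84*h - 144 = (h - 2)*(h^4 - 19*h^2 - 6*h + 72) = (h - 4)*(h - 2)*(h^3 + 4*h^2 - 3*h - 18) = (h - 4)*(h - 2)^2*(h^2 + 6*h + 9) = (h - 4)*(h - 2)^2*(h + 3)*(h + 3)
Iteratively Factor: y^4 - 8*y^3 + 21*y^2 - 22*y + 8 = (y - 4)*(y^3 - 4*y^2 + 5*y - 2) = (y - 4)*(y - 1)*(y^2 - 3*y + 2) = (y - 4)*(y - 2)*(y - 1)*(y - 1)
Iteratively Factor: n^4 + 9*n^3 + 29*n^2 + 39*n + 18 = (n + 1)*(n^3 + 8*n^2 + 21*n + 18) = (n + 1)*(n + 2)*(n^2 + 6*n + 9) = (n + 1)*(n + 2)*(n + 3)*(n + 3)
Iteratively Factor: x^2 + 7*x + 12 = (x + 3)*(x + 4)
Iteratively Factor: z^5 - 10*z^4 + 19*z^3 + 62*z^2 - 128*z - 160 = (z - 4)*(z^4 - 6*z^3 - 5*z^2 + 42*z + 40) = (z - 5)*(z - 4)*(z^3 - z^2 - 10*z - 8) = (z - 5)*(z - 4)*(z + 2)*(z^2 - 3*z - 4) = (z - 5)*(z - 4)*(z + 1)*(z + 2)*(z - 4)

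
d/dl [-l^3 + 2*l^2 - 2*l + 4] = -3*l^2 + 4*l - 2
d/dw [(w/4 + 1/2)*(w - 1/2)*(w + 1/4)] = 3*w^2/4 + 7*w/8 - 5/32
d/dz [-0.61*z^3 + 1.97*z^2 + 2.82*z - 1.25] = -1.83*z^2 + 3.94*z + 2.82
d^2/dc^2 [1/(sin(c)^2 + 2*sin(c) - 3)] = (6*sin(c) - 4*cos(c)^2 + 18)*cos(c)^2/(sin(c)^2 + 2*sin(c) - 3)^3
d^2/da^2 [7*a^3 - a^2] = 42*a - 2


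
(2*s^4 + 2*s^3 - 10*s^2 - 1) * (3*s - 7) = 6*s^5 - 8*s^4 - 44*s^3 + 70*s^2 - 3*s + 7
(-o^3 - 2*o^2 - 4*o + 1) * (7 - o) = o^4 - 5*o^3 - 10*o^2 - 29*o + 7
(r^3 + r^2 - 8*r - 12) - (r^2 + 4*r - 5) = r^3 - 12*r - 7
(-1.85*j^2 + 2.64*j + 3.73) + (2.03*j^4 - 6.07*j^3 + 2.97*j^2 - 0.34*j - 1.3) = 2.03*j^4 - 6.07*j^3 + 1.12*j^2 + 2.3*j + 2.43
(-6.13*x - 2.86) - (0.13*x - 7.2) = 4.34 - 6.26*x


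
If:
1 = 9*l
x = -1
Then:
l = 1/9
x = -1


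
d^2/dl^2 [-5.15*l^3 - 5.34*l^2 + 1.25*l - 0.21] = -30.9*l - 10.68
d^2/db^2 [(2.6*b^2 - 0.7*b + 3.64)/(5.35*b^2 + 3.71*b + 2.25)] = (-143.2837*b^3 + 437.3304*b^2 + 484.04874*b + 50.581148)/(153.130375*b^6 + 318.568425*b^5 + 414.11568*b^4 + 319.019561*b^3 + 174.1608*b^2 + 56.345625*b + 11.390625)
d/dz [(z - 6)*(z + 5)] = 2*z - 1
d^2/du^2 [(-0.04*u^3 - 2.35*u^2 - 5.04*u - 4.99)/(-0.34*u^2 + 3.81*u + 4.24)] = (-6.93889390390723e-18*u^5 - 2.22044604925031e-16*u^4 + 8.530244*u^3 + 27.66468*u^2 + 9.12433200000005*u + 80.916214)/(0.039304*u^6 - 1.321308*u^5 + 13.33599*u^4 - 22.351365*u^3 - 166.30764*u^2 - 205.483968*u - 76.225024)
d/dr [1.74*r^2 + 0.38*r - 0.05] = 3.48*r + 0.38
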